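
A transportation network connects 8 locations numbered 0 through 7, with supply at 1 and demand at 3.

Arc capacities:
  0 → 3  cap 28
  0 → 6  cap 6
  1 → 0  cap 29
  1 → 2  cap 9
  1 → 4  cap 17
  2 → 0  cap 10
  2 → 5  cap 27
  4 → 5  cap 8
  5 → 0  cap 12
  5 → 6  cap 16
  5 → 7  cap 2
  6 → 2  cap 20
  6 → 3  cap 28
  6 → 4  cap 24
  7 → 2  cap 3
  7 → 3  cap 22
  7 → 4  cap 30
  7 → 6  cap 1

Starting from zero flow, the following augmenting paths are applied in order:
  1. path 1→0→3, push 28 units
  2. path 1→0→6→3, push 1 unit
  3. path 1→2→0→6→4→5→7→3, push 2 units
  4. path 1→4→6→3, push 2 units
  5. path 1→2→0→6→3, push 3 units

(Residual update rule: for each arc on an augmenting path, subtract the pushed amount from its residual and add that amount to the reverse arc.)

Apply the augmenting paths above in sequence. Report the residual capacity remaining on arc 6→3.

after path 1 (1→0→3, push 28): res(6,3)=28
after path 2 (1→0→6→3, push 1): res(6,3)=27
after path 3 (1→2→0→6→4→5→7→3, push 2): res(6,3)=27
after path 4 (1→4→6→3, push 2): res(6,3)=25
after path 5 (1→2→0→6→3, push 3): res(6,3)=22

Residual capacity of (6,3): 22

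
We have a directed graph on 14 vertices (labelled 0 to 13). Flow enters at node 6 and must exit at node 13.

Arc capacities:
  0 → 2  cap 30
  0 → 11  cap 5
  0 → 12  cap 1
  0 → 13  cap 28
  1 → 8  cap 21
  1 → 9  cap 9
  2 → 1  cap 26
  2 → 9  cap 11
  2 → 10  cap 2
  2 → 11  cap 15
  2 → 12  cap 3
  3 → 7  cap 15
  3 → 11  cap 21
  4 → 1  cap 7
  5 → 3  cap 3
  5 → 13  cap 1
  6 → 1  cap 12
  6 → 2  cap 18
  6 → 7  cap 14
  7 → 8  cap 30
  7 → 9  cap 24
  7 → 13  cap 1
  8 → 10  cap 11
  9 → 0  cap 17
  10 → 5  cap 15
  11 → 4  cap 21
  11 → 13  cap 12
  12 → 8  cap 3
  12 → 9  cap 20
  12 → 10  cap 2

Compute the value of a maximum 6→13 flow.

Maximum flow value: 31

augment #1: 6→7→13 bottleneck 1, total now 1
augment #2: 6→2→11→13 bottleneck 12, total now 13
augment #3: 6→1→9→0→13 bottleneck 9, total now 22
augment #4: 6→2→9→0→13 bottleneck 6, total now 28
augment #5: 6→7→9→0→13 bottleneck 2, total now 30
augment #6: 6→1→8→10→5→13 bottleneck 1, total now 31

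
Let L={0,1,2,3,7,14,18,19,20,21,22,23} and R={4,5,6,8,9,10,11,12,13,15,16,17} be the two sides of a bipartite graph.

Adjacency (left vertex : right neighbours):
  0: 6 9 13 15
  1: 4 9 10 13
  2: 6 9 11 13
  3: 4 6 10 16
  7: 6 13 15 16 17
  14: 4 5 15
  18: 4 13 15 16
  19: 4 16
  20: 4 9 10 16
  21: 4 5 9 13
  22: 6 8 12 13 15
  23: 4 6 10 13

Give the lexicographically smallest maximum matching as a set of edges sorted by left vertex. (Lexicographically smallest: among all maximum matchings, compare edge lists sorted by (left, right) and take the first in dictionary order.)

Lex-smallest maximum matching: {(0,6), (1,4), (2,11), (3,10), (7,17), (14,5), (18,15), (19,16), (20,9), (21,13), (22,8)}

|M| = 11 (so the lex-smallest maximum matching has 11 edges)
process left vertices in ascending order; for each, take the smallest-labelled available neighbour that still permits 11 edges overall, or leave it unmatched if none does
lex-smallest matching: {0-6, 1-4, 2-11, 3-10, 7-17, 14-5, 18-15, 19-16, 20-9, 21-13, 22-8}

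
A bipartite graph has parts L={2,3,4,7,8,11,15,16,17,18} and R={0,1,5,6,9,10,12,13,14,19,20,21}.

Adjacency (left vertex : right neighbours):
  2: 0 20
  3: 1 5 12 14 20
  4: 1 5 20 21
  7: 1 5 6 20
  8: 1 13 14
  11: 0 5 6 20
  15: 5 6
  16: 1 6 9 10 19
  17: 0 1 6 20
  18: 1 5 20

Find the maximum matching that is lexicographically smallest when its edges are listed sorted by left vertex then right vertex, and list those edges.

Lex-smallest maximum matching: {(2,0), (3,12), (4,21), (7,1), (8,13), (11,5), (15,6), (16,9), (17,20)}

|M| = 9 (so the lex-smallest maximum matching has 9 edges)
process left vertices in ascending order; for each, take the smallest-labelled available neighbour that still permits 9 edges overall, or leave it unmatched if none does
lex-smallest matching: {2-0, 3-12, 4-21, 7-1, 8-13, 11-5, 15-6, 16-9, 17-20}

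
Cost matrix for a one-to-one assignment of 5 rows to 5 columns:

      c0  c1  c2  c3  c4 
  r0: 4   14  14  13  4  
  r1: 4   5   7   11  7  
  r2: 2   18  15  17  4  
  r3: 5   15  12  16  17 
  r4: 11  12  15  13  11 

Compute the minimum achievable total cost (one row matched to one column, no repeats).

Minimum assignment cost: 36

optimal assignment: row0→col4 (cost 4), row1→col1 (cost 5), row2→col0 (cost 2), row3→col2 (cost 12), row4→col3 (cost 13)
total = 4 + 5 + 2 + 12 + 13 = 36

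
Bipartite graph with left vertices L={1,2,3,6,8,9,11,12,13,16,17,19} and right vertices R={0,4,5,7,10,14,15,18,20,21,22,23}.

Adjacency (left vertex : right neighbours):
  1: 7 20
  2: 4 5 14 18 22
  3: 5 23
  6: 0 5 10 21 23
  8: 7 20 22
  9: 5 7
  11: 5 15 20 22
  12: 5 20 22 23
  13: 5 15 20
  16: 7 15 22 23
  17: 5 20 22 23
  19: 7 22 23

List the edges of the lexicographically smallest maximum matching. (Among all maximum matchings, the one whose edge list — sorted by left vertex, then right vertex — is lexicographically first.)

Lex-smallest maximum matching: {(1,7), (2,4), (3,5), (6,0), (8,20), (11,15), (12,22), (16,23)}

|M| = 8 (so the lex-smallest maximum matching has 8 edges)
process left vertices in ascending order; for each, take the smallest-labelled available neighbour that still permits 8 edges overall, or leave it unmatched if none does
lex-smallest matching: {1-7, 2-4, 3-5, 6-0, 8-20, 11-15, 12-22, 16-23}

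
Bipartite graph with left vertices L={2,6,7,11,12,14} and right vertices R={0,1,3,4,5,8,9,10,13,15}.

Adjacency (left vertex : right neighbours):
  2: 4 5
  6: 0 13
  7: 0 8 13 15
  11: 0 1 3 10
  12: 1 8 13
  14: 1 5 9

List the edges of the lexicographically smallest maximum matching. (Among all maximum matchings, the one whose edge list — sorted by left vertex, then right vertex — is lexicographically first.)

|M| = 6 (so the lex-smallest maximum matching has 6 edges)
process left vertices in ascending order; for each, take the smallest-labelled available neighbour that still permits 6 edges overall, or leave it unmatched if none does
lex-smallest matching: {2-4, 6-0, 7-8, 11-1, 12-13, 14-5}

Lex-smallest maximum matching: {(2,4), (6,0), (7,8), (11,1), (12,13), (14,5)}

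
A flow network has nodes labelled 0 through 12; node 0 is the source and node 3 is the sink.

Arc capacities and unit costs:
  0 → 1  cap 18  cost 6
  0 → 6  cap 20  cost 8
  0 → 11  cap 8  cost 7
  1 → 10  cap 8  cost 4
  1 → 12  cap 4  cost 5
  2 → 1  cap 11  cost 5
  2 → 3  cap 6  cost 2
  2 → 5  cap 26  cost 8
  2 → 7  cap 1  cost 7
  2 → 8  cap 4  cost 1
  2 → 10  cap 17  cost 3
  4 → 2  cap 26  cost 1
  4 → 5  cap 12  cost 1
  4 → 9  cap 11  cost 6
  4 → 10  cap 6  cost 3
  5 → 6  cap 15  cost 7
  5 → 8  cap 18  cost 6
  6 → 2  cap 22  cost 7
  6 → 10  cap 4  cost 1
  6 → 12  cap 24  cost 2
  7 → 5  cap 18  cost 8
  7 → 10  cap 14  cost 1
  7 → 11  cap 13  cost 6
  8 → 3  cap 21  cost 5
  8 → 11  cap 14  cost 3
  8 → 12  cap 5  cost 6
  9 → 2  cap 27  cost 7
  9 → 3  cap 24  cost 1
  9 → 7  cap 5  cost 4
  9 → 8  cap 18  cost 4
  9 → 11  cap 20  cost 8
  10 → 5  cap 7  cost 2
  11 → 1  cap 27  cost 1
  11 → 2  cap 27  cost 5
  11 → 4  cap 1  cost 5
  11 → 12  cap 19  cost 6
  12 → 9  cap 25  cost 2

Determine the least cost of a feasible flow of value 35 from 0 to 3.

Minimum cost for 35 units: 505

shortest-cost path #1: 0→6→12→9→3 push 20 @ unit cost 13 (adds 260)
shortest-cost path #2: 0→11→2→3 push 6 @ unit cost 14 (adds 84)
shortest-cost path #3: 0→1→12→9→3 push 4 @ unit cost 14 (adds 56)
shortest-cost path #4: 0→11→2→8→3 push 2 @ unit cost 18 (adds 36)
shortest-cost path #5: 0→1→10→5→8→3 push 3 @ unit cost 23 (adds 69)
total cost = 505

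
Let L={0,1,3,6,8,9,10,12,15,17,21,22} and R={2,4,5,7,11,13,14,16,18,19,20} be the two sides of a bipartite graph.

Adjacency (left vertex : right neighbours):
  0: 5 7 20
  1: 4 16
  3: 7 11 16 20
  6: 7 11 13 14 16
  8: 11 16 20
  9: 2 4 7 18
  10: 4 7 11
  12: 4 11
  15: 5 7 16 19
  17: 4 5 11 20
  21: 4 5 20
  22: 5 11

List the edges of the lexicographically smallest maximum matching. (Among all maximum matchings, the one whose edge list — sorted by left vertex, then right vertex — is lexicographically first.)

Lex-smallest maximum matching: {(0,5), (1,4), (3,7), (6,13), (8,16), (9,2), (10,11), (15,19), (17,20)}

|M| = 9 (so the lex-smallest maximum matching has 9 edges)
process left vertices in ascending order; for each, take the smallest-labelled available neighbour that still permits 9 edges overall, or leave it unmatched if none does
lex-smallest matching: {0-5, 1-4, 3-7, 6-13, 8-16, 9-2, 10-11, 15-19, 17-20}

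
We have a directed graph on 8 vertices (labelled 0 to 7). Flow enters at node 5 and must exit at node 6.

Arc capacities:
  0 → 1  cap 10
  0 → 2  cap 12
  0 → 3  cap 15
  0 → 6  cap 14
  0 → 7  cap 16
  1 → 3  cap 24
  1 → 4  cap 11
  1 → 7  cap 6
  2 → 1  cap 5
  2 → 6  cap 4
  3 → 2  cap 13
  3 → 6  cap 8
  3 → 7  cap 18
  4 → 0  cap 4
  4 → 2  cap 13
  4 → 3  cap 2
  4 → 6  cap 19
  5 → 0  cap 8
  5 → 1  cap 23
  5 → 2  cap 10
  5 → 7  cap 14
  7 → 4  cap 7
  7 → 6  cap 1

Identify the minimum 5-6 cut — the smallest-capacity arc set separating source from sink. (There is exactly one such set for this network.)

augment #1: 5→0→6 push 8
augment #2: 5→2→6 push 4
augment #3: 5→7→6 push 1
augment #4: 5→1→3→6 push 8
augment #5: 5→1→4→6 push 11
augment #6: 5→7→4→6 push 7
max flow = 39; residual-reachable set from 5 gives S-side
cut edges (S→T): {(1,4), (2,6), (3,6), (5,0), (7,4), (7,6)} total cap 39

Min-cut arcs: {(1,4), (2,6), (3,6), (5,0), (7,4), (7,6)} (total capacity 39)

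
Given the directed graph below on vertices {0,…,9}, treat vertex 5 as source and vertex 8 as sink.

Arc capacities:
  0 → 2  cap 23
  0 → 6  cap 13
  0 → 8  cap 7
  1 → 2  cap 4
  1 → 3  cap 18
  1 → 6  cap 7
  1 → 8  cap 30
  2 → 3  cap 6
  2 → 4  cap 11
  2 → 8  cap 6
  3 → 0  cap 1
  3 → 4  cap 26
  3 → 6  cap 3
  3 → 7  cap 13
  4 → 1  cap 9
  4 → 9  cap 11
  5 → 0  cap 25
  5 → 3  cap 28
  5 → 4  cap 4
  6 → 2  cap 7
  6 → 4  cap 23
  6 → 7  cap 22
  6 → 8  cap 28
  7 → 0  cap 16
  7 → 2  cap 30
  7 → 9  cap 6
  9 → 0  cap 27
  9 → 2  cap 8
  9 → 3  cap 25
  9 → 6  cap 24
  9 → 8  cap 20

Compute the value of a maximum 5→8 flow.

Maximum flow value: 55

augment #1: 5→0→8 bottleneck 7, total now 7
augment #2: 5→0→2→8 bottleneck 6, total now 13
augment #3: 5→0→6→8 bottleneck 12, total now 25
augment #4: 5→3→6→8 bottleneck 3, total now 28
augment #5: 5→4→1→8 bottleneck 4, total now 32
augment #6: 5→3→0→6→8 bottleneck 1, total now 33
augment #7: 5→3→4→1→8 bottleneck 5, total now 38
augment #8: 5→3→4→9→8 bottleneck 11, total now 49
augment #9: 5→3→7→9→8 bottleneck 6, total now 55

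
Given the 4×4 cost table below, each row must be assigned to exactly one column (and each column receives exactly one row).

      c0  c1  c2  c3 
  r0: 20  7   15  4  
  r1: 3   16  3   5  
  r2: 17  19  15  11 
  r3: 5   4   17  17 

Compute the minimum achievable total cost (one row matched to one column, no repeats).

one of 2 optimal assignments: row0→col1 (cost 7), row1→col2 (cost 3), row2→col3 (cost 11), row3→col0 (cost 5)
total = 7 + 3 + 11 + 5 = 26

Minimum assignment cost: 26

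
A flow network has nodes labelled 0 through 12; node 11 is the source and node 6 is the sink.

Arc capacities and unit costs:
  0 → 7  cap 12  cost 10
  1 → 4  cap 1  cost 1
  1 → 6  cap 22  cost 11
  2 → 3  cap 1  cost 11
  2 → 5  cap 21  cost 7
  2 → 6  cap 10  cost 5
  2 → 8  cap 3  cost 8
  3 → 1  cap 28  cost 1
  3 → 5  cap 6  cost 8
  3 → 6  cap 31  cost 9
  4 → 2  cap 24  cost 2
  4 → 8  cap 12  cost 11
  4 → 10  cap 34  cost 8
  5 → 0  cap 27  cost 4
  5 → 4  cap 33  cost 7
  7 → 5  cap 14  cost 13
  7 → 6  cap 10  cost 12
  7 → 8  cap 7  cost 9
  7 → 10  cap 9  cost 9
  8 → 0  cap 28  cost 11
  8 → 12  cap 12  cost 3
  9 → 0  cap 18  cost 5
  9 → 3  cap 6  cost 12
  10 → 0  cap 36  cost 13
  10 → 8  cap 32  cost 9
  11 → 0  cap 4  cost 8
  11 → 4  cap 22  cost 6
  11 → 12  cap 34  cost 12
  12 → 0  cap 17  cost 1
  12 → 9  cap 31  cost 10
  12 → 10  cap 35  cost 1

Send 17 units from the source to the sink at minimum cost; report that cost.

Minimum cost for 17 units: 348

shortest-cost path #1: 11→4→2→6 push 10 @ unit cost 13 (adds 130)
shortest-cost path #2: 11→4→2→3→6 push 1 @ unit cost 28 (adds 28)
shortest-cost path #3: 11→0→7→6 push 4 @ unit cost 30 (adds 120)
shortest-cost path #4: 11→12→0→7→6 push 2 @ unit cost 35 (adds 70)
total cost = 348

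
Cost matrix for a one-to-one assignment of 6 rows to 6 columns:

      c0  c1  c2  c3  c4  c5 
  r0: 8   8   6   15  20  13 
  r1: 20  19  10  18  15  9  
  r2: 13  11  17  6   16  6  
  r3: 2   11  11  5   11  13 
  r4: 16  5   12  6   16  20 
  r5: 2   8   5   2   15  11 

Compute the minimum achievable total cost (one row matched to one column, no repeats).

Minimum assignment cost: 36

optimal assignment: row0→col2 (cost 6), row1→col4 (cost 15), row2→col5 (cost 6), row3→col0 (cost 2), row4→col1 (cost 5), row5→col3 (cost 2)
total = 6 + 15 + 6 + 2 + 5 + 2 = 36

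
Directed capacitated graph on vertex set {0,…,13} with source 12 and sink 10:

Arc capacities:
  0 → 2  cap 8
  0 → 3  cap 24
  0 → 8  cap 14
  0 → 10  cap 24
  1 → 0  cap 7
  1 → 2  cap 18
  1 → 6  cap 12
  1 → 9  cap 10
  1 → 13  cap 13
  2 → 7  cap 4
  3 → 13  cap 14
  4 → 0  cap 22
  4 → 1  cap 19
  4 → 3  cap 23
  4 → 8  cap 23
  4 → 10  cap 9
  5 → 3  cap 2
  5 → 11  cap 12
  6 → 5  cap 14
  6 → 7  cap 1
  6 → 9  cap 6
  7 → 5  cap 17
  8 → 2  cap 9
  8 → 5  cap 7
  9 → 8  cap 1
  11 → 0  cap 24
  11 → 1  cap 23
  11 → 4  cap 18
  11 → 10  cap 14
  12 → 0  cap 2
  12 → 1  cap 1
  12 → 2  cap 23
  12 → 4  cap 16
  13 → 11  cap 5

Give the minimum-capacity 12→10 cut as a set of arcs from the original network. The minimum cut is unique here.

augment #1: 12→0→10 push 2
augment #2: 12→4→10 push 9
augment #3: 12→1→0→10 push 1
augment #4: 12→4→0→10 push 7
augment #5: 12→2→7→5→11→10 push 4
max flow = 23; residual-reachable set from 12 gives S-side
cut edges (S→T): {(2,7), (12,0), (12,1), (12,4)} total cap 23

Min-cut arcs: {(2,7), (12,0), (12,1), (12,4)} (total capacity 23)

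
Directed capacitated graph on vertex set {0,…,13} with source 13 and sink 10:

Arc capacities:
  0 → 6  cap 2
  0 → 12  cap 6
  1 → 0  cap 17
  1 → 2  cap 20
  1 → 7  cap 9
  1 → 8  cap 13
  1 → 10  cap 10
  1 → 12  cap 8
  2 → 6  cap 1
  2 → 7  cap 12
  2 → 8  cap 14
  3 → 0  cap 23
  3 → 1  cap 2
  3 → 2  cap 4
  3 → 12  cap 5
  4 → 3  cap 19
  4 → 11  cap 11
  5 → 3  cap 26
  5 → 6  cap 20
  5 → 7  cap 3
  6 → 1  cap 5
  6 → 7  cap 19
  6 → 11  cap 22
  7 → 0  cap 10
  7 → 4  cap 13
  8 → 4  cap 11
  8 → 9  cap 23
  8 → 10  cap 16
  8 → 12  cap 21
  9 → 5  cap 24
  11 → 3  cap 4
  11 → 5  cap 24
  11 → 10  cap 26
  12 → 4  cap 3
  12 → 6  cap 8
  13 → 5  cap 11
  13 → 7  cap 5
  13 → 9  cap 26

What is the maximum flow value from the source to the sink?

augment #1: 13→5→3→1→10 bottleneck 2, total now 2
augment #2: 13→5→6→1→10 bottleneck 5, total now 7
augment #3: 13→5→6→11→10 bottleneck 4, total now 11
augment #4: 13→7→4→11→10 bottleneck 5, total now 16
augment #5: 13→9→5→6→11→10 bottleneck 11, total now 27
augment #6: 13→9→5→3→2→8→10 bottleneck 4, total now 31
augment #7: 13→9→5→7→4→11→10 bottleneck 3, total now 34
augment #8: 13→9→5→3→0→6→11→10 bottleneck 2, total now 36
augment #9: 13→9→5→3→12→4→11→10 bottleneck 1, total now 37

Maximum flow value: 37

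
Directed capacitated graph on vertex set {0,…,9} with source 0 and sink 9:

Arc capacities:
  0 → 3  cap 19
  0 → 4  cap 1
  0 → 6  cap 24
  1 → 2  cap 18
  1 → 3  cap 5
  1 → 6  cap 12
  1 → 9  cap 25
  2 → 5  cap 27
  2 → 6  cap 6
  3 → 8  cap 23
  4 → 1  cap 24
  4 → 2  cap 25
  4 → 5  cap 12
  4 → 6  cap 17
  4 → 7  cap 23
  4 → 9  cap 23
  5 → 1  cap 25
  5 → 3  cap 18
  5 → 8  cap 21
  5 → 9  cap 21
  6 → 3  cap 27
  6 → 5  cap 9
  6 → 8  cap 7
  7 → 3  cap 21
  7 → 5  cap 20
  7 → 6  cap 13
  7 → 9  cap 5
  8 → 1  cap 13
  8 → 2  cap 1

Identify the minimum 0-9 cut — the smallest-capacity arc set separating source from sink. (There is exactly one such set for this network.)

augment #1: 0→4→9 push 1
augment #2: 0→6→5→9 push 9
augment #3: 0→3→8→1→9 push 13
augment #4: 0→3→8→2→5→9 push 1
max flow = 24; residual-reachable set from 0 gives S-side
cut edges (S→T): {(0,4), (6,5), (8,1), (8,2)} total cap 24

Min-cut arcs: {(0,4), (6,5), (8,1), (8,2)} (total capacity 24)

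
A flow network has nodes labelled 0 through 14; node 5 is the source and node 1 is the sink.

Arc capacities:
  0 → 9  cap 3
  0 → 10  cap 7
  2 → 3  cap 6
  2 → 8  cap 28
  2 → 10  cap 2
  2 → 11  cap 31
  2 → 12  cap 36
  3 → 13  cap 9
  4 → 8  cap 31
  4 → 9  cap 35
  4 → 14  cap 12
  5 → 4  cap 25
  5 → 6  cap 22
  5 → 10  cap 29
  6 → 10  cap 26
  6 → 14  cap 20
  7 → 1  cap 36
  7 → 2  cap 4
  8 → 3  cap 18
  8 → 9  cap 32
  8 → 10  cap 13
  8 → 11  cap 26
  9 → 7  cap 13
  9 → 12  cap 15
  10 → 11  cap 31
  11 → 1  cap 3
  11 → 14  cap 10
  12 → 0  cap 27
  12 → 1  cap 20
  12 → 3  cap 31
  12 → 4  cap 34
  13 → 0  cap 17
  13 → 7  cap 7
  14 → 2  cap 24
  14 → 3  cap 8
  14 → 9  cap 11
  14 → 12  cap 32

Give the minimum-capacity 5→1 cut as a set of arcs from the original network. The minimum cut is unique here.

Min-cut arcs: {(9,7), (11,1), (12,1), (13,7)} (total capacity 43)

augment #1: 5→10→11→1 push 3
augment #2: 5→4→9→7→1 push 13
augment #3: 5→4→9→12→1 push 12
augment #4: 5→6→14→12→1 push 8
augment #5: 5→6→14→3→13→7→1 push 7
max flow = 43; residual-reachable set from 5 gives S-side
cut edges (S→T): {(9,7), (11,1), (12,1), (13,7)} total cap 43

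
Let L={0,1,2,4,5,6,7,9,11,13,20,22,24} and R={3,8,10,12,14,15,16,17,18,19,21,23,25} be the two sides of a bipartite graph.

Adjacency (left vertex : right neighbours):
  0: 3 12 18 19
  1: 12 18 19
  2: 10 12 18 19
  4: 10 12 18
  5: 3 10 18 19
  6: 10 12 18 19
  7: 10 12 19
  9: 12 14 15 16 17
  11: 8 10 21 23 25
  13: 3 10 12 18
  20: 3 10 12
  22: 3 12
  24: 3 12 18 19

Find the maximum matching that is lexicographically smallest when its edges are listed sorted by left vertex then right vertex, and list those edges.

|M| = 7 (so the lex-smallest maximum matching has 7 edges)
process left vertices in ascending order; for each, take the smallest-labelled available neighbour that still permits 7 edges overall, or leave it unmatched if none does
lex-smallest matching: {0-3, 1-12, 2-10, 4-18, 5-19, 9-14, 11-8}

Lex-smallest maximum matching: {(0,3), (1,12), (2,10), (4,18), (5,19), (9,14), (11,8)}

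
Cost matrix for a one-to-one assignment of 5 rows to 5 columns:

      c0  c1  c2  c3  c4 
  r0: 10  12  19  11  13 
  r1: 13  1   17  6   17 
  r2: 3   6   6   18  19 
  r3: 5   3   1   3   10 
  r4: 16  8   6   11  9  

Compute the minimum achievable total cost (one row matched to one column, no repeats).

optimal assignment: row0→col3 (cost 11), row1→col1 (cost 1), row2→col0 (cost 3), row3→col2 (cost 1), row4→col4 (cost 9)
total = 11 + 1 + 3 + 1 + 9 = 25

Minimum assignment cost: 25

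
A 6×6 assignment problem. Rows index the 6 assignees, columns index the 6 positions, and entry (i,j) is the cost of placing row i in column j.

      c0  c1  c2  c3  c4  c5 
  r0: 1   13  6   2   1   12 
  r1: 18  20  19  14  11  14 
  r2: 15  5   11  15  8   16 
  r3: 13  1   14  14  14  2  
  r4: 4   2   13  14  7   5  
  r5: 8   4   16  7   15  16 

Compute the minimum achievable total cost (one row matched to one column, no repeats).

Minimum assignment cost: 34

one of 2 optimal assignments: row0→col0 (cost 1), row1→col4 (cost 11), row2→col2 (cost 11), row3→col5 (cost 2), row4→col1 (cost 2), row5→col3 (cost 7)
total = 1 + 11 + 11 + 2 + 2 + 7 = 34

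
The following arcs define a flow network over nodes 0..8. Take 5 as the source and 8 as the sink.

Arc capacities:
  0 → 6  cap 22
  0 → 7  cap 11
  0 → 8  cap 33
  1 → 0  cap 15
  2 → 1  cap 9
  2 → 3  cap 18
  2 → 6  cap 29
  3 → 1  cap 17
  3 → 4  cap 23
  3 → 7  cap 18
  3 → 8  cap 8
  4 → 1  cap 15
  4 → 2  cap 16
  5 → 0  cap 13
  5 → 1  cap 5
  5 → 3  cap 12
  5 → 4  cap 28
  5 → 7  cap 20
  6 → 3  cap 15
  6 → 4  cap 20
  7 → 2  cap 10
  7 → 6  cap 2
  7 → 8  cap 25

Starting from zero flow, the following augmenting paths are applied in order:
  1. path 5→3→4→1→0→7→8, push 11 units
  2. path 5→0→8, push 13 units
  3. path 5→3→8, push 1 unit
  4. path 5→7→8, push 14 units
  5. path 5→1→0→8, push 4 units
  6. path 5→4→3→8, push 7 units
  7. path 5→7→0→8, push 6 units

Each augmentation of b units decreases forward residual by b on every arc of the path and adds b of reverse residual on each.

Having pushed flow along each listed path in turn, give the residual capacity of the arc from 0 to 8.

after path 1 (5→3→4→1→0→7→8, push 11): res(0,8)=33
after path 2 (5→0→8, push 13): res(0,8)=20
after path 3 (5→3→8, push 1): res(0,8)=20
after path 4 (5→7→8, push 14): res(0,8)=20
after path 5 (5→1→0→8, push 4): res(0,8)=16
after path 6 (5→4→3→8, push 7): res(0,8)=16
after path 7 (5→7→0→8, push 6): res(0,8)=10

Residual capacity of (0,8): 10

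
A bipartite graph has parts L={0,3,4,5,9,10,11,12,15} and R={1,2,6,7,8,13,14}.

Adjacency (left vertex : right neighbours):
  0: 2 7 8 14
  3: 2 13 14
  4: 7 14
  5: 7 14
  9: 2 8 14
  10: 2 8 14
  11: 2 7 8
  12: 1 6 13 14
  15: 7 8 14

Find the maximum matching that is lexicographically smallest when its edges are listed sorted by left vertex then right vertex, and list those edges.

|M| = 6 (so the lex-smallest maximum matching has 6 edges)
process left vertices in ascending order; for each, take the smallest-labelled available neighbour that still permits 6 edges overall, or leave it unmatched if none does
lex-smallest matching: {0-2, 3-13, 4-7, 5-14, 9-8, 12-1}

Lex-smallest maximum matching: {(0,2), (3,13), (4,7), (5,14), (9,8), (12,1)}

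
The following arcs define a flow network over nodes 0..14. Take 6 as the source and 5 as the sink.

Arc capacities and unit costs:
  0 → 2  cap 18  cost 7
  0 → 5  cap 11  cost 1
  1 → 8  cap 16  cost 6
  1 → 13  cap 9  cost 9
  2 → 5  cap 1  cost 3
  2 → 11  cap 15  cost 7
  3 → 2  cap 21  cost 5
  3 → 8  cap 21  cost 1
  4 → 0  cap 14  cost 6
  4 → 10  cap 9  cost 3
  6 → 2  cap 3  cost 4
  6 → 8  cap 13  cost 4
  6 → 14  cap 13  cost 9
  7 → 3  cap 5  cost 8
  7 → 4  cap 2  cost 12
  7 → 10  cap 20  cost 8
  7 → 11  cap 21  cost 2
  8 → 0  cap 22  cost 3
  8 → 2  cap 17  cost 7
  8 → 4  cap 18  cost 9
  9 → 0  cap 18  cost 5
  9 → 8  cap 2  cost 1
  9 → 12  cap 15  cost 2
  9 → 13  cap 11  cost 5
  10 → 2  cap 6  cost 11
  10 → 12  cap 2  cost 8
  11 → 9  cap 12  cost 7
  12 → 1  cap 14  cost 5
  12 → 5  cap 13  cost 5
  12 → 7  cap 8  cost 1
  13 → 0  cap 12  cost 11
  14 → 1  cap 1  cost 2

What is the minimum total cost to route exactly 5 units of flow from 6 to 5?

Minimum cost for 5 units: 39

shortest-cost path #1: 6→2→5 push 1 @ unit cost 7 (adds 7)
shortest-cost path #2: 6→8→0→5 push 4 @ unit cost 8 (adds 32)
total cost = 39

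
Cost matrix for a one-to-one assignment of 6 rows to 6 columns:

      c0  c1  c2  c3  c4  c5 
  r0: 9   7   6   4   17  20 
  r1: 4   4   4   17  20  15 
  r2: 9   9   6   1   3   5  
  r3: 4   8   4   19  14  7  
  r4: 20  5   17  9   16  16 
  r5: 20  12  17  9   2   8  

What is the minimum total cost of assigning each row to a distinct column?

Minimum assignment cost: 24

one of 2 optimal assignments: row0→col3 (cost 4), row1→col0 (cost 4), row2→col5 (cost 5), row3→col2 (cost 4), row4→col1 (cost 5), row5→col4 (cost 2)
total = 4 + 4 + 5 + 4 + 5 + 2 = 24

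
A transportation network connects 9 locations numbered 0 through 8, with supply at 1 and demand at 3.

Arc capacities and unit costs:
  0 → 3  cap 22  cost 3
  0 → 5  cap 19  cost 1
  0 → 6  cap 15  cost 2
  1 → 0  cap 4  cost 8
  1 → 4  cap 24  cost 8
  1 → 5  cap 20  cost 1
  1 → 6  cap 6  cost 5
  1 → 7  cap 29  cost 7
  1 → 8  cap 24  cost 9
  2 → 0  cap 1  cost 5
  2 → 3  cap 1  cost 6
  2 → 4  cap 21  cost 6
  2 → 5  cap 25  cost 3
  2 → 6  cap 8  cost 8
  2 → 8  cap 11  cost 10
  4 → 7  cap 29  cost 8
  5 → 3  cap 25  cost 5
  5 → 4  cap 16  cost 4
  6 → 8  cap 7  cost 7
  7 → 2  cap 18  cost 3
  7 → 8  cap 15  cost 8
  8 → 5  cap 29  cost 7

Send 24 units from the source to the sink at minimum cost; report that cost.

shortest-cost path #1: 1→5→3 push 20 @ unit cost 6 (adds 120)
shortest-cost path #2: 1→0→3 push 4 @ unit cost 11 (adds 44)
total cost = 164

Minimum cost for 24 units: 164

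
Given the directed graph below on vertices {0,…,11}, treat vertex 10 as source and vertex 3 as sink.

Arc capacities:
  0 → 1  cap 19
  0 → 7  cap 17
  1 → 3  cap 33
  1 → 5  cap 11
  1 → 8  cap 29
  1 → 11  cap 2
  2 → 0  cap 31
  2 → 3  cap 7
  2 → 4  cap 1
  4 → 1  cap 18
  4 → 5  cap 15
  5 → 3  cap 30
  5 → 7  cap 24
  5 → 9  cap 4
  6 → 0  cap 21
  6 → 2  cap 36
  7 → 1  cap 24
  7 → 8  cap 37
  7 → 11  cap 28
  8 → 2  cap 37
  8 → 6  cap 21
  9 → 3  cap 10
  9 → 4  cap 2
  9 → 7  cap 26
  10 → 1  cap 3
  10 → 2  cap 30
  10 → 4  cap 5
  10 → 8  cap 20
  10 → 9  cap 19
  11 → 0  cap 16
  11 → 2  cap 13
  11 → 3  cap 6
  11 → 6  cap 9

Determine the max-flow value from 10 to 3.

augment #1: 10→1→3 bottleneck 3, total now 3
augment #2: 10→2→3 bottleneck 7, total now 10
augment #3: 10→9→3 bottleneck 10, total now 20
augment #4: 10→4→1→3 bottleneck 5, total now 25
augment #5: 10→2→0→1→3 bottleneck 19, total now 44
augment #6: 10→2→4→1→3 bottleneck 1, total now 45
augment #7: 10→9→4→1→3 bottleneck 2, total now 47
augment #8: 10→9→7→1→3 bottleneck 3, total now 50
augment #9: 10→9→7→11→3 bottleneck 4, total now 54
augment #10: 10→2→0→7→11→3 bottleneck 2, total now 56
augment #11: 10→2→0→7→1→5→3 bottleneck 1, total now 57
augment #12: 10→8→2→0→7→1→5→3 bottleneck 9, total now 66
augment #13: 10→8→6→0→7→1→5→3 bottleneck 1, total now 67
augment #14: 10→8→6→0→7→1→4→5→3 bottleneck 4, total now 71

Maximum flow value: 71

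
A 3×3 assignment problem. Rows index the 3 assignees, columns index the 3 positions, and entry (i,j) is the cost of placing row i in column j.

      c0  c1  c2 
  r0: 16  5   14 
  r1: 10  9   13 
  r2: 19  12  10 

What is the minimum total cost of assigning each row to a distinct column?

Minimum assignment cost: 25

optimal assignment: row0→col1 (cost 5), row1→col0 (cost 10), row2→col2 (cost 10)
total = 5 + 10 + 10 = 25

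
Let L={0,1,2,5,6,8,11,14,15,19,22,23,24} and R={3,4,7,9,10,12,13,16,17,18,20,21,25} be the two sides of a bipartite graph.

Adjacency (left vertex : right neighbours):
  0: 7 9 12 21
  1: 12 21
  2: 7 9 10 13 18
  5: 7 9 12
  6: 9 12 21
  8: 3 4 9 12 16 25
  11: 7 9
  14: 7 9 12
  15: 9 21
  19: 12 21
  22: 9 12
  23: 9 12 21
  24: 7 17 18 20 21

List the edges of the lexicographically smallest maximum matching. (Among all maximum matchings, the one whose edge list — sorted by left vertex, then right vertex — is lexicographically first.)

|M| = 7 (so the lex-smallest maximum matching has 7 edges)
process left vertices in ascending order; for each, take the smallest-labelled available neighbour that still permits 7 edges overall, or leave it unmatched if none does
lex-smallest matching: {0-7, 1-12, 2-10, 5-9, 6-21, 8-3, 24-17}

Lex-smallest maximum matching: {(0,7), (1,12), (2,10), (5,9), (6,21), (8,3), (24,17)}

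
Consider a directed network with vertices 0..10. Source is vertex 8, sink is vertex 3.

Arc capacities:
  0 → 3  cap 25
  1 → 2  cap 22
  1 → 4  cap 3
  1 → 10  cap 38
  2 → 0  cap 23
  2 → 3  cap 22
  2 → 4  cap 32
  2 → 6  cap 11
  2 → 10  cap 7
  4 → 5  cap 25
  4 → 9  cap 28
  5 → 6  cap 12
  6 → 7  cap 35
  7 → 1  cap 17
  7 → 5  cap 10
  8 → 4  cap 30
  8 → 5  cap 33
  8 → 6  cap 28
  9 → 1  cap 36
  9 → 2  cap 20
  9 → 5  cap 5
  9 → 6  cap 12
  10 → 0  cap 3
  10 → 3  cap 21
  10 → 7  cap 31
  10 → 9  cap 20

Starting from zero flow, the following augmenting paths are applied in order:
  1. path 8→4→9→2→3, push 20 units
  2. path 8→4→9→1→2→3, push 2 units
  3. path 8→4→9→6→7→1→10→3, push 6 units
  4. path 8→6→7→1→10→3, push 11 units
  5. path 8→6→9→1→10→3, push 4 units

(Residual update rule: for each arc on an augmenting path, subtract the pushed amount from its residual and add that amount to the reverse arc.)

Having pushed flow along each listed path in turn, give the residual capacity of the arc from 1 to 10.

after path 1 (8→4→9→2→3, push 20): res(1,10)=38
after path 2 (8→4→9→1→2→3, push 2): res(1,10)=38
after path 3 (8→4→9→6→7→1→10→3, push 6): res(1,10)=32
after path 4 (8→6→7→1→10→3, push 11): res(1,10)=21
after path 5 (8→6→9→1→10→3, push 4): res(1,10)=17

Residual capacity of (1,10): 17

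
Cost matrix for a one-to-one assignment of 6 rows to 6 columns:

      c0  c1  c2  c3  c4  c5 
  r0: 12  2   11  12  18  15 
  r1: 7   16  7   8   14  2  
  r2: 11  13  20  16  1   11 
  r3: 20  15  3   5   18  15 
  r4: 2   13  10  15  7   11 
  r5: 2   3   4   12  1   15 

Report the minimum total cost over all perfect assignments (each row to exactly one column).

optimal assignment: row0→col1 (cost 2), row1→col5 (cost 2), row2→col4 (cost 1), row3→col3 (cost 5), row4→col0 (cost 2), row5→col2 (cost 4)
total = 2 + 2 + 1 + 5 + 2 + 4 = 16

Minimum assignment cost: 16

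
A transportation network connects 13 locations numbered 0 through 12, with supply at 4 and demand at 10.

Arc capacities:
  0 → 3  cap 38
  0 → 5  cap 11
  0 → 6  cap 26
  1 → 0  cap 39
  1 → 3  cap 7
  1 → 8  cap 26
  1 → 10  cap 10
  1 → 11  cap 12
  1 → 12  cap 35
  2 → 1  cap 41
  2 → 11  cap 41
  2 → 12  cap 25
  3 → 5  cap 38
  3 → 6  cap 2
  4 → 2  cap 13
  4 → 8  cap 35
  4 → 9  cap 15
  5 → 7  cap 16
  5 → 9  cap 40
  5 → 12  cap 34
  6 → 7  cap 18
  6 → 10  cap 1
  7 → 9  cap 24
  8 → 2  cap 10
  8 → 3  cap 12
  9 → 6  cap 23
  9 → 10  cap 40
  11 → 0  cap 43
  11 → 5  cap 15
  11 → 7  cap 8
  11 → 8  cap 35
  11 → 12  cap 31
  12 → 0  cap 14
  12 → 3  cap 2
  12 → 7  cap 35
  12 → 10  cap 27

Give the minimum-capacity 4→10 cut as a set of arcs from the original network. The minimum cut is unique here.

Min-cut arcs: {(4,2), (4,9), (8,2), (8,3)} (total capacity 50)

augment #1: 4→9→10 push 15
augment #2: 4→2→1→10 push 10
augment #3: 4→2→12→10 push 3
augment #4: 4→8→2→12→10 push 10
augment #5: 4→8→3→6→10 push 1
augment #6: 4→8→3→5→9→10 push 11
max flow = 50; residual-reachable set from 4 gives S-side
cut edges (S→T): {(4,2), (4,9), (8,2), (8,3)} total cap 50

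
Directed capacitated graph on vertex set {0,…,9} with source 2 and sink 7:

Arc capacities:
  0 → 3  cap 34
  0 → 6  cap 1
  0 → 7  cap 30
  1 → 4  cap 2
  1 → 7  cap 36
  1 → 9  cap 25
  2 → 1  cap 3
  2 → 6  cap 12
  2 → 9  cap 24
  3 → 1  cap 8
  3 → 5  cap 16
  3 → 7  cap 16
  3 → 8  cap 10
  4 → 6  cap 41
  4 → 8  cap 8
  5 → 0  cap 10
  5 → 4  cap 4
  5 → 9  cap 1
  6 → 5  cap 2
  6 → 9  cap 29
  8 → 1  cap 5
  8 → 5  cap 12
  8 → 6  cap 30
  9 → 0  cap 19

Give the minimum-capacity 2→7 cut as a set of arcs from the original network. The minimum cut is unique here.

Min-cut arcs: {(2,1), (6,5), (9,0)} (total capacity 24)

augment #1: 2→1→7 push 3
augment #2: 2→9→0→7 push 19
augment #3: 2→6→5→0→7 push 2
max flow = 24; residual-reachable set from 2 gives S-side
cut edges (S→T): {(2,1), (6,5), (9,0)} total cap 24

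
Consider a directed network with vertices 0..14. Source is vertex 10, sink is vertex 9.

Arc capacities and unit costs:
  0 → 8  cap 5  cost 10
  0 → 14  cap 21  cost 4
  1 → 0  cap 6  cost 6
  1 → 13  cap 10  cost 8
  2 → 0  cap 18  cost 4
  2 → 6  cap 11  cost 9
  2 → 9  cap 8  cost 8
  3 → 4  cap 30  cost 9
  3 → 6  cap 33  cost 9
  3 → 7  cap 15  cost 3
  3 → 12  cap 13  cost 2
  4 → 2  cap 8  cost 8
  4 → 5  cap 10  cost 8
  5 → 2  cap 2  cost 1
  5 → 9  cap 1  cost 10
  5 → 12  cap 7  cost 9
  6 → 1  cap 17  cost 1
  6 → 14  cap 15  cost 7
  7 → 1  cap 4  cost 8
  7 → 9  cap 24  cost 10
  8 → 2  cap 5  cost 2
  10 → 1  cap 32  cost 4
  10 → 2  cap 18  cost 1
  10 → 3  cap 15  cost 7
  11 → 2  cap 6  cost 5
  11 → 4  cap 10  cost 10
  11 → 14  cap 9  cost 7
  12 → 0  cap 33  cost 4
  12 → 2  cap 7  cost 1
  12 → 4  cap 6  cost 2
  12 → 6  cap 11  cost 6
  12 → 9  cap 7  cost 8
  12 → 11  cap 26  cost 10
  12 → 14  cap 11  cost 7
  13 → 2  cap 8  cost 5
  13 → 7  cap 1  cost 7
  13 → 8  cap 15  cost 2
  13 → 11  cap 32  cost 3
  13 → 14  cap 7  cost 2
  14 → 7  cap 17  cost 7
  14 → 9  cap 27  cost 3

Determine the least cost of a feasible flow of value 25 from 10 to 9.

Minimum cost for 25 units: 311

shortest-cost path #1: 10→2→9 push 8 @ unit cost 9 (adds 72)
shortest-cost path #2: 10→2→0→14→9 push 10 @ unit cost 12 (adds 120)
shortest-cost path #3: 10→3→12→9 push 7 @ unit cost 17 (adds 119)
total cost = 311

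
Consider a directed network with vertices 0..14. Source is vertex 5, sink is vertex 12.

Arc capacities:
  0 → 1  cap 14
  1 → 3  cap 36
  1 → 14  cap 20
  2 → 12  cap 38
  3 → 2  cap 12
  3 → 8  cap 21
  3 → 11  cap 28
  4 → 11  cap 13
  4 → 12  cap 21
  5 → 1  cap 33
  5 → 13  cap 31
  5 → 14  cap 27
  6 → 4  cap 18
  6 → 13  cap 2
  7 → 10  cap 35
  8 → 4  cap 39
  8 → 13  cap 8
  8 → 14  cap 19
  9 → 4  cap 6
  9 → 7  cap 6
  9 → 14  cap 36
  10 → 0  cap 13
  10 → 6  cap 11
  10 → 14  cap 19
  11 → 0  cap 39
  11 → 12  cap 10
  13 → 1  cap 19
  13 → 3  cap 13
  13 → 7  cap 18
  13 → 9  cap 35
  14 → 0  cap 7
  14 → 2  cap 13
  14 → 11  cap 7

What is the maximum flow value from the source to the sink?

Maximum flow value: 56

augment #1: 5→14→2→12 bottleneck 13, total now 13
augment #2: 5→14→11→12 bottleneck 7, total now 20
augment #3: 5→1→3→2→12 bottleneck 12, total now 32
augment #4: 5→1→3→11→12 bottleneck 3, total now 35
augment #5: 5→13→9→4→12 bottleneck 6, total now 41
augment #6: 5→1→3→8→4→12 bottleneck 15, total now 56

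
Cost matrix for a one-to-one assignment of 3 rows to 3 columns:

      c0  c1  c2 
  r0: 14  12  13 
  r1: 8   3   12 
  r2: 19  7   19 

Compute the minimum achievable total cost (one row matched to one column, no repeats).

Minimum assignment cost: 28

optimal assignment: row0→col2 (cost 13), row1→col0 (cost 8), row2→col1 (cost 7)
total = 13 + 8 + 7 = 28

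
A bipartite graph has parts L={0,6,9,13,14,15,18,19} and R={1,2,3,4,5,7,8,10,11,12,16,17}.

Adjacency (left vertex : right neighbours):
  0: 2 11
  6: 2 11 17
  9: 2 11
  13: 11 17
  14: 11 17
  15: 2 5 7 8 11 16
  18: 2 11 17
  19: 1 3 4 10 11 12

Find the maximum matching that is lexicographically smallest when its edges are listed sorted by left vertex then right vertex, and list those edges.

Lex-smallest maximum matching: {(0,2), (6,11), (13,17), (15,5), (19,1)}

|M| = 5 (so the lex-smallest maximum matching has 5 edges)
process left vertices in ascending order; for each, take the smallest-labelled available neighbour that still permits 5 edges overall, or leave it unmatched if none does
lex-smallest matching: {0-2, 6-11, 13-17, 15-5, 19-1}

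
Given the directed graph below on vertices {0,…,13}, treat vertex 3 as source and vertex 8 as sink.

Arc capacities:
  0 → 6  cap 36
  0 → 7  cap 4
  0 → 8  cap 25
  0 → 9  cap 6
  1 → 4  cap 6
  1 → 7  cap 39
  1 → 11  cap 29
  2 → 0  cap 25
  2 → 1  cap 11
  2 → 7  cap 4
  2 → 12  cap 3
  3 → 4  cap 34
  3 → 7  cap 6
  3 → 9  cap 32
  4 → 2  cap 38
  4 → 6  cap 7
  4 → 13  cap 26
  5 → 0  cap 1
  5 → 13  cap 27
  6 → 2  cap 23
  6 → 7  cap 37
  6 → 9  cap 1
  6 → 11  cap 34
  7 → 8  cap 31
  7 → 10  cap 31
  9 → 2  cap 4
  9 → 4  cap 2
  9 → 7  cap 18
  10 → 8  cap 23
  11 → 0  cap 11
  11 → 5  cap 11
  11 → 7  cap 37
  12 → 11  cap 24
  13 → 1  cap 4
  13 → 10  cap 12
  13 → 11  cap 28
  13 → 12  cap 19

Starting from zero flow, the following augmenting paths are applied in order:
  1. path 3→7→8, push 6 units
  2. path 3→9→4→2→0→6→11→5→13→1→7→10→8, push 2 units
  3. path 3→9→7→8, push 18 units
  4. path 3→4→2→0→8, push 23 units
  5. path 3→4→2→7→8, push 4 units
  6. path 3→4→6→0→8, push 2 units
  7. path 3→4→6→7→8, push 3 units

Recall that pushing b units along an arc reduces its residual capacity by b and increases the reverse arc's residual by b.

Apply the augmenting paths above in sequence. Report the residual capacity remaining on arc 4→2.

after path 1 (3→7→8, push 6): res(4,2)=38
after path 2 (3→9→4→2→0→6→11→5→13→1→7→10→8, push 2): res(4,2)=36
after path 3 (3→9→7→8, push 18): res(4,2)=36
after path 4 (3→4→2→0→8, push 23): res(4,2)=13
after path 5 (3→4→2→7→8, push 4): res(4,2)=9
after path 6 (3→4→6→0→8, push 2): res(4,2)=9
after path 7 (3→4→6→7→8, push 3): res(4,2)=9

Residual capacity of (4,2): 9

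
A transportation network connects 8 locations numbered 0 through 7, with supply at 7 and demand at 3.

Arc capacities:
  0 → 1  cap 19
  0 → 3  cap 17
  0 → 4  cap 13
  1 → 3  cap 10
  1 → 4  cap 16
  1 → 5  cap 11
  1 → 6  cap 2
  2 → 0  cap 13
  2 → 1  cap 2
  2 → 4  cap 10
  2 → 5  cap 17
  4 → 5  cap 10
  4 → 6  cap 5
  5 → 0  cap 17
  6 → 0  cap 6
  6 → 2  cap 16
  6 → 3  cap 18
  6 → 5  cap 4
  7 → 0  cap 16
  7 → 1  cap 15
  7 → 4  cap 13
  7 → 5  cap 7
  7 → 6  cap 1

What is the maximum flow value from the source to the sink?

Maximum flow value: 35

augment #1: 7→0→3 bottleneck 16, total now 16
augment #2: 7→1→3 bottleneck 10, total now 26
augment #3: 7→6→3 bottleneck 1, total now 27
augment #4: 7→1→6→3 bottleneck 2, total now 29
augment #5: 7→4→6→3 bottleneck 5, total now 34
augment #6: 7→5→0→3 bottleneck 1, total now 35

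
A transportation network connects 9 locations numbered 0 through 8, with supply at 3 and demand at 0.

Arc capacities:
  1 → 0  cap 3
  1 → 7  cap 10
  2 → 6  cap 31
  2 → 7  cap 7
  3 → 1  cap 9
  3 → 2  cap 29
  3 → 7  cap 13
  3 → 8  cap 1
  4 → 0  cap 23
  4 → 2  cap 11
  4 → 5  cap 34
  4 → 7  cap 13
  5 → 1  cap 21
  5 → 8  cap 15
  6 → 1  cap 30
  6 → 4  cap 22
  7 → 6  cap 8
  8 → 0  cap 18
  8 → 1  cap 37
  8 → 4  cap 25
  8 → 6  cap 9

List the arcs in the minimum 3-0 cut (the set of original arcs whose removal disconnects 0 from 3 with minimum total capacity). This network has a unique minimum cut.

Min-cut arcs: {(1,0), (3,8), (6,4)} (total capacity 26)

augment #1: 3→1→0 push 3
augment #2: 3→8→0 push 1
augment #3: 3→2→6→4→0 push 22
max flow = 26; residual-reachable set from 3 gives S-side
cut edges (S→T): {(1,0), (3,8), (6,4)} total cap 26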